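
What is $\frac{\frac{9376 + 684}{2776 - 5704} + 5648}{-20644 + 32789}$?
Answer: $\frac{4131821}{8890140} \approx 0.46476$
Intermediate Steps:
$\frac{\frac{9376 + 684}{2776 - 5704} + 5648}{-20644 + 32789} = \frac{\frac{10060}{-2928} + 5648}{12145} = \left(10060 \left(- \frac{1}{2928}\right) + 5648\right) \frac{1}{12145} = \left(- \frac{2515}{732} + 5648\right) \frac{1}{12145} = \frac{4131821}{732} \cdot \frac{1}{12145} = \frac{4131821}{8890140}$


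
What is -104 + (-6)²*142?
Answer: 5008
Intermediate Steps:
-104 + (-6)²*142 = -104 + 36*142 = -104 + 5112 = 5008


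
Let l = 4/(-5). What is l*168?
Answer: -672/5 ≈ -134.40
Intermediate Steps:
l = -⅘ (l = 4*(-⅕) = -⅘ ≈ -0.80000)
l*168 = -⅘*168 = -672/5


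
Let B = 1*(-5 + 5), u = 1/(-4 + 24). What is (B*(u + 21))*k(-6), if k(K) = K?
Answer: 0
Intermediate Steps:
u = 1/20 ≈ 0.050000
B = 0 (B = 1*0 = 0)
(B*(u + 21))*k(-6) = (0*(1/20 + 21))*(-6) = (0*(421/20))*(-6) = 0*(-6) = 0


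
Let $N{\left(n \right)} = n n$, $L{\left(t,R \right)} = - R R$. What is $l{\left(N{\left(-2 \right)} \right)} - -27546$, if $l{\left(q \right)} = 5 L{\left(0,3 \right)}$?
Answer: $27501$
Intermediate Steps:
$L{\left(t,R \right)} = - R^{2}$
$N{\left(n \right)} = n^{2}$
$l{\left(q \right)} = -45$ ($l{\left(q \right)} = 5 \left(- 3^{2}\right) = 5 \left(\left(-1\right) 9\right) = 5 \left(-9\right) = -45$)
$l{\left(N{\left(-2 \right)} \right)} - -27546 = -45 - -27546 = -45 + 27546 = 27501$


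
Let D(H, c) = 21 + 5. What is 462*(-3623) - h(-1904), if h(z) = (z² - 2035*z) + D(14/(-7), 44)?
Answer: -9173708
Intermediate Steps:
D(H, c) = 26
h(z) = 26 + z² - 2035*z (h(z) = (z² - 2035*z) + 26 = 26 + z² - 2035*z)
462*(-3623) - h(-1904) = 462*(-3623) - (26 + (-1904)² - 2035*(-1904)) = -1673826 - (26 + 3625216 + 3874640) = -1673826 - 1*7499882 = -1673826 - 7499882 = -9173708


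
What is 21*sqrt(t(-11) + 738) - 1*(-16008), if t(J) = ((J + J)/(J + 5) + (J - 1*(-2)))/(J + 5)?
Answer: 16008 + 35*sqrt(266) ≈ 16579.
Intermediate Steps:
t(J) = (2 + J + 2*J/(5 + J))/(5 + J) (t(J) = ((2*J)/(5 + J) + (J + 2))/(5 + J) = (2*J/(5 + J) + (2 + J))/(5 + J) = (2 + J + 2*J/(5 + J))/(5 + J))
21*sqrt(t(-11) + 738) - 1*(-16008) = 21*sqrt((10 + (-11)**2 + 9*(-11))/(5 - 11)**2 + 738) - 1*(-16008) = 21*sqrt((10 + 121 - 99)/(-6)**2 + 738) + 16008 = 21*sqrt((1/36)*32 + 738) + 16008 = 21*sqrt(8/9 + 738) + 16008 = 21*sqrt(6650/9) + 16008 = 21*(5*sqrt(266)/3) + 16008 = 35*sqrt(266) + 16008 = 16008 + 35*sqrt(266)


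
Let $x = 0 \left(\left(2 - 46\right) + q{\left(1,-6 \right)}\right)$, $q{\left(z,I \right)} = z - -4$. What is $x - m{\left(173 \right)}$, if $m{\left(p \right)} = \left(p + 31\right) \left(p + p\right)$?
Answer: $-70584$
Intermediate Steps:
$m{\left(p \right)} = 2 p \left(31 + p\right)$ ($m{\left(p \right)} = \left(31 + p\right) 2 p = 2 p \left(31 + p\right)$)
$q{\left(z,I \right)} = 4 + z$ ($q{\left(z,I \right)} = z + 4 = 4 + z$)
$x = 0$ ($x = 0 \left(\left(2 - 46\right) + \left(4 + 1\right)\right) = 0 \left(-44 + 5\right) = 0 \left(-39\right) = 0$)
$x - m{\left(173 \right)} = 0 - 2 \cdot 173 \left(31 + 173\right) = 0 - 2 \cdot 173 \cdot 204 = 0 - 70584 = -70584$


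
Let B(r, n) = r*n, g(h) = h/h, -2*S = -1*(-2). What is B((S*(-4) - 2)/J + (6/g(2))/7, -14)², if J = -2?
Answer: 4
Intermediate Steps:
S = -1 (S = -(-1)*(-2)/2 = -½*2 = -1)
g(h) = 1
B(r, n) = n*r
B((S*(-4) - 2)/J + (6/g(2))/7, -14)² = (-14*((-1*(-4) - 2)/(-2) + (6/1)/7))² = (-14*((4 - 2)*(-½) + (6*1)*(⅐)))² = (-14*(2*(-½) + 6*(⅐)))² = (-14*(-1 + 6/7))² = (-14*(-⅐))² = 2² = 4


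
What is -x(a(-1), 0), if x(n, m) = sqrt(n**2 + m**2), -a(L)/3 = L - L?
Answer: 0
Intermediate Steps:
a(L) = 0 (a(L) = -3*(L - L) = -3*0 = 0)
x(n, m) = sqrt(m**2 + n**2)
-x(a(-1), 0) = -sqrt(0**2 + 0**2) = -sqrt(0 + 0) = -sqrt(0) = -1*0 = 0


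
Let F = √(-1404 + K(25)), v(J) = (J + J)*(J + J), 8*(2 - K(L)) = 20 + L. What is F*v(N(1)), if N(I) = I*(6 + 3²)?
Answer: 225*I*√22522 ≈ 33767.0*I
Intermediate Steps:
K(L) = -½ - L/8 (K(L) = 2 - (20 + L)/8 = 2 + (-5/2 - L/8) = -½ - L/8)
N(I) = 15*I (N(I) = I*(6 + 9) = I*15 = 15*I)
v(J) = 4*J² (v(J) = (2*J)*(2*J) = 4*J²)
F = I*√22522/4 (F = √(-1404 + (-½ - ⅛*25)) = √(-1404 + (-½ - 25/8)) = √(-1404 - 29/8) = √(-11261/8) = I*√22522/4 ≈ 37.518*I)
F*v(N(1)) = (I*√22522/4)*(4*(15*1)²) = (I*√22522/4)*(4*15²) = (I*√22522/4)*(4*225) = (I*√22522/4)*900 = 225*I*√22522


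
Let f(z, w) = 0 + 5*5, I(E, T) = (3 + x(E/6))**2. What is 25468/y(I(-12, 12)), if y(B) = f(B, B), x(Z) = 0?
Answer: 25468/25 ≈ 1018.7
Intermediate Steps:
I(E, T) = 9 (I(E, T) = (3 + 0)**2 = 3**2 = 9)
f(z, w) = 25 (f(z, w) = 0 + 25 = 25)
y(B) = 25
25468/y(I(-12, 12)) = 25468/25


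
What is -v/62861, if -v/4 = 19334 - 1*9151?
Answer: 40732/62861 ≈ 0.64797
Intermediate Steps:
v = -40732 (v = -4*(19334 - 1*9151) = -4*(19334 - 9151) = -4*10183 = -40732)
-v/62861 = -(-40732)/62861 = -1*(-40732/62861) = 40732/62861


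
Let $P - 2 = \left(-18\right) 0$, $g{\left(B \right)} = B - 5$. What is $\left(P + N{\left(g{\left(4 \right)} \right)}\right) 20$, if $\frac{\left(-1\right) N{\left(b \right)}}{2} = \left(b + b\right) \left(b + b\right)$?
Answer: $-120$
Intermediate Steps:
$g{\left(B \right)} = -5 + B$
$P = 2$ ($P = 2 - 0 = 2 + 0 = 2$)
$N{\left(b \right)} = - 8 b^{2}$ ($N{\left(b \right)} = - 2 \left(b + b\right) \left(b + b\right) = - 2 \cdot 2 b 2 b = - 2 \cdot 4 b^{2} = - 8 b^{2}$)
$\left(P + N{\left(g{\left(4 \right)} \right)}\right) 20 = \left(2 - 8 \left(-5 + 4\right)^{2}\right) 20 = \left(2 - 8 \left(-1\right)^{2}\right) 20 = \left(2 - 8\right) 20 = \left(-6\right) 20 = -120$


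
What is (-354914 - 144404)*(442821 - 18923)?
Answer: -211659901564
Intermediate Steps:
(-354914 - 144404)*(442821 - 18923) = -499318*423898 = -211659901564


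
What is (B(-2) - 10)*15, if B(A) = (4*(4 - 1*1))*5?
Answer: 750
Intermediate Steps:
B(A) = 60 (B(A) = (4*(4 - 1))*5 = (4*3)*5 = 12*5 = 60)
(B(-2) - 10)*15 = (60 - 10)*15 = 50*15 = 750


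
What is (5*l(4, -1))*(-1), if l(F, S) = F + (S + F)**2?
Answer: -65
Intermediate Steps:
l(F, S) = F + (F + S)**2
(5*l(4, -1))*(-1) = (5*(4 + (4 - 1)**2))*(-1) = (5*(4 + 3**2))*(-1) = (5*(4 + 9))*(-1) = (5*13)*(-1) = 65*(-1) = -65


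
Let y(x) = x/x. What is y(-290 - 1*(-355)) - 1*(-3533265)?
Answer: 3533266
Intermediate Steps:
y(x) = 1
y(-290 - 1*(-355)) - 1*(-3533265) = 1 - 1*(-3533265) = 1 + 3533265 = 3533266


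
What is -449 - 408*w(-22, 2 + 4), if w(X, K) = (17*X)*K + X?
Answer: 924079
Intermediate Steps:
w(X, K) = X + 17*K*X (w(X, K) = 17*K*X + X = X + 17*K*X)
-449 - 408*w(-22, 2 + 4) = -449 - (-8976)*(1 + 17*(2 + 4)) = -449 - (-8976)*(1 + 17*6) = -449 - (-8976)*(1 + 102) = -449 - (-8976)*103 = -449 - 408*(-2266) = -449 + 924528 = 924079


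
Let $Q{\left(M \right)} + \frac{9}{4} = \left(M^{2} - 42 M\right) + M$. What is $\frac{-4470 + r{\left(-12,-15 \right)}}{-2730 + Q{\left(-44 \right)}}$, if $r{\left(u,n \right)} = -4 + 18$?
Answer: $- \frac{17824}{4031} \approx -4.4217$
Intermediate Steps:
$Q{\left(M \right)} = - \frac{9}{4} + M^{2} - 41 M$ ($Q{\left(M \right)} = - \frac{9}{4} + \left(\left(M^{2} - 42 M\right) + M\right) = - \frac{9}{4} + \left(M^{2} - 41 M\right) = - \frac{9}{4} + M^{2} - 41 M$)
$r{\left(u,n \right)} = 14$
$\frac{-4470 + r{\left(-12,-15 \right)}}{-2730 + Q{\left(-44 \right)}} = \frac{-4470 + 14}{-2730 - \left(- \frac{7207}{4} - 1936\right)} = - \frac{4456}{-2730 + \left(- \frac{9}{4} + 1936 + 1804\right)} = - \frac{4456}{-2730 + \frac{14951}{4}} = - \frac{4456}{\frac{4031}{4}} = \left(-4456\right) \frac{4}{4031} = - \frac{17824}{4031}$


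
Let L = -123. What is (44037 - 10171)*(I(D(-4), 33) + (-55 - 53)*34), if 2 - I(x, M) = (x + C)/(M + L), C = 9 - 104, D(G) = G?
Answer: -621627363/5 ≈ -1.2433e+8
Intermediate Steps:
C = -95
I(x, M) = 2 - (-95 + x)/(-123 + M) (I(x, M) = 2 - (x - 95)/(M - 123) = 2 - (-95 + x)/(-123 + M))
(44037 - 10171)*(I(D(-4), 33) + (-55 - 53)*34) = (44037 - 10171)*((-151 - 1*(-4) + 2*33)/(-123 + 33) + (-55 - 53)*34) = 33866*((-151 + 4 + 66)/(-90) - 108*34) = 33866*(-1/90*(-81) - 3672) = 33866*(9/10 - 3672) = 33866*(-36711/10) = -621627363/5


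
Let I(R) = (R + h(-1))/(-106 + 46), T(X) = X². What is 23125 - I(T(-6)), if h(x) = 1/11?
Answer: 15262897/660 ≈ 23126.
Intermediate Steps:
h(x) = 1/11
I(R) = -1/660 - R/60 (I(R) = (R + 1/11)/(-106 + 46) = (1/11 + R)/(-60) = (1/11 + R)*(-1/60) = -1/660 - R/60)
23125 - I(T(-6)) = 23125 - (-1/660 - 1/60*(-6)²) = 23125 - (-1/660 - 1/60*36) = 23125 - (-1/660 - ⅗) = 23125 - 1*(-397/660) = 23125 + 397/660 = 15262897/660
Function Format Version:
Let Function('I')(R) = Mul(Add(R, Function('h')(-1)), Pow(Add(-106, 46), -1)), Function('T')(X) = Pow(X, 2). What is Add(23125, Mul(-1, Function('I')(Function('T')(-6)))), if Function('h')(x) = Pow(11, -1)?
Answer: Rational(15262897, 660) ≈ 23126.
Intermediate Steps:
Function('h')(x) = Rational(1, 11)
Function('I')(R) = Add(Rational(-1, 660), Mul(Rational(-1, 60), R)) (Function('I')(R) = Mul(Add(R, Rational(1, 11)), Pow(Add(-106, 46), -1)) = Mul(Add(Rational(1, 11), R), Pow(-60, -1)) = Mul(Add(Rational(1, 11), R), Rational(-1, 60)) = Add(Rational(-1, 660), Mul(Rational(-1, 60), R)))
Add(23125, Mul(-1, Function('I')(Function('T')(-6)))) = Add(23125, Mul(-1, Add(Rational(-1, 660), Mul(Rational(-1, 60), Pow(-6, 2))))) = Add(23125, Mul(-1, Add(Rational(-1, 660), Mul(Rational(-1, 60), 36)))) = Add(23125, Mul(-1, Add(Rational(-1, 660), Rational(-3, 5)))) = Add(23125, Mul(-1, Rational(-397, 660))) = Add(23125, Rational(397, 660)) = Rational(15262897, 660)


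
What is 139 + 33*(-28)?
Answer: -785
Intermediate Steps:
139 + 33*(-28) = 139 - 924 = -785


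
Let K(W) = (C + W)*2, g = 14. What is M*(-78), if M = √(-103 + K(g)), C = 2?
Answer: -78*I*√71 ≈ -657.24*I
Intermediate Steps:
K(W) = 4 + 2*W (K(W) = (2 + W)*2 = 4 + 2*W)
M = I*√71 (M = √(-103 + (4 + 2*14)) = √(-103 + (4 + 28)) = √(-103 + 32) = √(-71) = I*√71 ≈ 8.4261*I)
M*(-78) = (I*√71)*(-78) = -78*I*√71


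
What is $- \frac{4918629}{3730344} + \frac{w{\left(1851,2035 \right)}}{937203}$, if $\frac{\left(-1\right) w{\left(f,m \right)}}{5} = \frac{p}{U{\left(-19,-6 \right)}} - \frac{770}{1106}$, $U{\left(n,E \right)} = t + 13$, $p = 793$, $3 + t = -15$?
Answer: $- \frac{40437314868345}{30687897493192} \approx -1.3177$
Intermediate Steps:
$t = -18$ ($t = -3 - 15 = -18$)
$U{\left(n,E \right)} = -5$ ($U{\left(n,E \right)} = -18 + 13 = -5$)
$w{\left(f,m \right)} = \frac{62922}{79}$ ($w{\left(f,m \right)} = - 5 \left(\frac{793}{-5} - \frac{770}{1106}\right) = - 5 \left(793 \left(- \frac{1}{5}\right) - \frac{55}{79}\right) = - 5 \left(- \frac{793}{5} - \frac{55}{79}\right) = \left(-5\right) \left(- \frac{62922}{395}\right) = \frac{62922}{79}$)
$- \frac{4918629}{3730344} + \frac{w{\left(1851,2035 \right)}}{937203} = - \frac{4918629}{3730344} + \frac{62922}{79 \cdot 937203} = \left(-4918629\right) \frac{1}{3730344} + \frac{62922}{79} \cdot \frac{1}{937203} = - \frac{1639543}{1243448} + \frac{20974}{24679679} = - \frac{40437314868345}{30687897493192}$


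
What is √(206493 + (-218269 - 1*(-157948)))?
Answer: 2*√36543 ≈ 382.32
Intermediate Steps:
√(206493 + (-218269 - 1*(-157948))) = √(206493 + (-218269 + 157948)) = √(206493 - 60321) = √146172 = 2*√36543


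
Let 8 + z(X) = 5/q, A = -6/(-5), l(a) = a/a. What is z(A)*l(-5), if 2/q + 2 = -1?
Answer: -31/2 ≈ -15.500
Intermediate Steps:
q = -⅔ (q = 2/(-2 - 1) = 2/(-3) = 2*(-⅓) = -⅔ ≈ -0.66667)
l(a) = 1
A = 6/5 (A = -6*(-⅕) = 6/5 ≈ 1.2000)
z(X) = -31/2 (z(X) = -8 + 5/(-⅔) = -8 + 5*(-3/2) = -8 - 15/2 = -31/2)
z(A)*l(-5) = -31/2*1 = -31/2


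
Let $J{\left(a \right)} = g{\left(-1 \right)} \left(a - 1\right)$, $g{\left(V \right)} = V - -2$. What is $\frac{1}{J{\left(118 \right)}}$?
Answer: $\frac{1}{117} \approx 0.008547$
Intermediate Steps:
$g{\left(V \right)} = 2 + V$ ($g{\left(V \right)} = V + 2 = 2 + V$)
$J{\left(a \right)} = -1 + a$ ($J{\left(a \right)} = \left(2 - 1\right) \left(a - 1\right) = 1 \left(-1 + a\right) = -1 + a$)
$\frac{1}{J{\left(118 \right)}} = \frac{1}{-1 + 118} = \frac{1}{117}$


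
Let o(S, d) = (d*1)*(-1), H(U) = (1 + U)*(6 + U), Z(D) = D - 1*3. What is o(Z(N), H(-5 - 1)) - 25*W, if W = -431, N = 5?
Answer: 10775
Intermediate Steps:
Z(D) = -3 + D (Z(D) = D - 3 = -3 + D)
o(S, d) = -d (o(S, d) = d*(-1) = -d)
o(Z(N), H(-5 - 1)) - 25*W = -(6 + (-5 - 1)**2 + 7*(-5 - 1)) - 25*(-431) = -(6 + (-6)**2 + 7*(-6)) + 10775 = -(6 + 36 - 42) + 10775 = -1*0 + 10775 = 0 + 10775 = 10775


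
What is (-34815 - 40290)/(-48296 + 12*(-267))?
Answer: 15021/10300 ≈ 1.4583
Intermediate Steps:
(-34815 - 40290)/(-48296 + 12*(-267)) = -75105/(-48296 - 3204) = -75105/(-51500) = -75105*(-1/51500) = 15021/10300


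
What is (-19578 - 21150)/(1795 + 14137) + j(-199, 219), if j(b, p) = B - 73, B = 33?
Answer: -169502/3983 ≈ -42.556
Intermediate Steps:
j(b, p) = -40 (j(b, p) = 33 - 73 = -40)
(-19578 - 21150)/(1795 + 14137) + j(-199, 219) = (-19578 - 21150)/(1795 + 14137) - 40 = -40728/15932 - 40 = -40728*1/15932 - 40 = -10182/3983 - 40 = -169502/3983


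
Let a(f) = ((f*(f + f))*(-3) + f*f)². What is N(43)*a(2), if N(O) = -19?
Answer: -7600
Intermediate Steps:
a(f) = 25*f⁴ (a(f) = ((f*(2*f))*(-3) + f²)² = ((2*f²)*(-3) + f²)² = (-6*f² + f²)² = (-5*f²)² = 25*f⁴)
N(43)*a(2) = -475*2⁴ = -475*16 = -19*400 = -7600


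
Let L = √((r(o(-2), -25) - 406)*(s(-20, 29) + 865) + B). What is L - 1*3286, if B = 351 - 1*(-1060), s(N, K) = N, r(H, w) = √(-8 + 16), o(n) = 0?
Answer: -3286 + I*√(341659 - 1690*√2) ≈ -3286.0 + 582.47*I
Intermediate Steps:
r(H, w) = 2*√2 (r(H, w) = √8 = 2*√2)
B = 1411 (B = 351 + 1060 = 1411)
L = √(-341659 + 1690*√2) (L = √((2*√2 - 406)*(-20 + 865) + 1411) = √((-406 + 2*√2)*845 + 1411) = √((-343070 + 1690*√2) + 1411) = √(-341659 + 1690*√2) ≈ 582.47*I)
L - 1*3286 = √(-341659 + 1690*√2) - 1*3286 = √(-341659 + 1690*√2) - 3286 = -3286 + √(-341659 + 1690*√2)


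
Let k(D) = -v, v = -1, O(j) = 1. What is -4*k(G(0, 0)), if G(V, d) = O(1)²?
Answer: -4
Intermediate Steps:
G(V, d) = 1 (G(V, d) = 1² = 1)
k(D) = 1 (k(D) = -1*(-1) = 1)
-4*k(G(0, 0)) = -4*1 = -4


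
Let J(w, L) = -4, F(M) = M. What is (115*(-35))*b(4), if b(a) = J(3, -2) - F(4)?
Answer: 32200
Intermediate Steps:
b(a) = -8 (b(a) = -4 - 1*4 = -4 - 4 = -8)
(115*(-35))*b(4) = (115*(-35))*(-8) = -4025*(-8) = 32200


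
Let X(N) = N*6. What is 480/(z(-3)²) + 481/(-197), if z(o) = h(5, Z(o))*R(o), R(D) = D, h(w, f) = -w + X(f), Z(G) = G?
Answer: -731827/312639 ≈ -2.3408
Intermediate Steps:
X(N) = 6*N
h(w, f) = -w + 6*f
z(o) = o*(-5 + 6*o) (z(o) = (-1*5 + 6*o)*o = (-5 + 6*o)*o = o*(-5 + 6*o))
480/(z(-3)²) + 481/(-197) = 480/((-3*(-5 + 6*(-3)))²) + 481/(-197) = 480/((-3*(-5 - 18))²) + 481*(-1/197) = 480/((-3*(-23))²) - 481/197 = 480/(69²) - 481/197 = 480/4761 - 481/197 = 480*(1/4761) - 481/197 = 160/1587 - 481/197 = -731827/312639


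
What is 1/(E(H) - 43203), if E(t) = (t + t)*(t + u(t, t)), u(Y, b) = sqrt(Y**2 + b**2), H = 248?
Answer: -79805/23893098103 + 123008*sqrt(2)/23893098103 ≈ 3.9407e-6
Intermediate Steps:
E(t) = 2*t*(t + sqrt(2)*sqrt(t**2)) (E(t) = (t + t)*(t + sqrt(t**2 + t**2)) = (2*t)*(t + sqrt(2*t**2)) = (2*t)*(t + sqrt(2)*sqrt(t**2)) = 2*t*(t + sqrt(2)*sqrt(t**2)))
1/(E(H) - 43203) = 1/(2*248*(248 + sqrt(2)*sqrt(248**2)) - 43203) = 1/(2*248*(248 + sqrt(2)*sqrt(61504)) - 43203) = 1/(2*248*(248 + sqrt(2)*248) - 43203) = 1/(2*248*(248 + 248*sqrt(2)) - 43203) = 1/((123008 + 123008*sqrt(2)) - 43203) = 1/(79805 + 123008*sqrt(2))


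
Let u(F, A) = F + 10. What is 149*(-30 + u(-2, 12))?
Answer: -3278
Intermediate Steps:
u(F, A) = 10 + F
149*(-30 + u(-2, 12)) = 149*(-30 + (10 - 2)) = 149*(-30 + 8) = 149*(-22) = -3278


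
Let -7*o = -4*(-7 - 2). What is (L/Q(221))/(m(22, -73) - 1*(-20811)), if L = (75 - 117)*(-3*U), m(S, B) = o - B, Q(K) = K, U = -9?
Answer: -3969/16149796 ≈ -0.00024576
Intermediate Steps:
o = -36/7 (o = -(-4)*(-7 - 2)/7 = -(-4)*(-9)/7 = -⅐*36 = -36/7 ≈ -5.1429)
m(S, B) = -36/7 - B
L = -1134 (L = (75 - 117)*(-3*(-9)) = -42*27 = -1134)
(L/Q(221))/(m(22, -73) - 1*(-20811)) = (-1134/221)/((-36/7 - 1*(-73)) - 1*(-20811)) = (-1134*1/221)/((-36/7 + 73) + 20811) = -1134/(221*(475/7 + 20811)) = -1134/(221*146152/7) = -1134/221*7/146152 = -3969/16149796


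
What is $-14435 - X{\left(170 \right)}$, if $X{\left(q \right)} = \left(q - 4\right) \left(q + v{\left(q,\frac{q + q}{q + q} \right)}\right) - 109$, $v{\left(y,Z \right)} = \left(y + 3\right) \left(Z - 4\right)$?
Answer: $43608$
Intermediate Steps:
$v{\left(y,Z \right)} = \left(-4 + Z\right) \left(3 + y\right)$ ($v{\left(y,Z \right)} = \left(3 + y\right) \left(-4 + Z\right) = \left(-4 + Z\right) \left(3 + y\right)$)
$X{\left(q \right)} = -109 + \left(-9 - 2 q\right) \left(-4 + q\right)$ ($X{\left(q \right)} = \left(q - 4\right) \left(q + \left(-12 - 4 q + 3 \frac{q + q}{q + q} + \frac{q + q}{q + q} q\right)\right) - 109 = \left(-4 + q\right) \left(q + \left(-12 - 4 q + 3 \frac{2 q}{2 q} + \frac{2 q}{2 q} q\right)\right) - 109 = \left(-4 + q\right) \left(q + \left(-12 - 4 q + 3 \cdot 2 q \frac{1}{2 q} + 2 q \frac{1}{2 q} q\right)\right) - 109 = \left(-4 + q\right) \left(q + \left(-12 - 4 q + 3 \cdot 1 + 1 q\right)\right) - 109 = \left(-4 + q\right) \left(q + \left(-12 - 4 q + 3 + q\right)\right) - 109 = \left(-4 + q\right) \left(q - \left(9 + 3 q\right)\right) - 109 = \left(-4 + q\right) \left(-9 - 2 q\right) - 109 = \left(-9 - 2 q\right) \left(-4 + q\right) - 109 = -109 + \left(-9 - 2 q\right) \left(-4 + q\right)$)
$-14435 - X{\left(170 \right)} = -14435 - \left(-73 - 170 - 2 \cdot 170^{2}\right) = -14435 - \left(-73 - 170 - 57800\right) = -14435 - -58043 = -14435 + 58043 = 43608$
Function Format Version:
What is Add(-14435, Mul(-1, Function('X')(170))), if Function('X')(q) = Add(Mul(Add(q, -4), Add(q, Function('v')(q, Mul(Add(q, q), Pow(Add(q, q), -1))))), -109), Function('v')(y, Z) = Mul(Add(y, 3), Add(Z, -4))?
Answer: 43608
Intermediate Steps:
Function('v')(y, Z) = Mul(Add(-4, Z), Add(3, y)) (Function('v')(y, Z) = Mul(Add(3, y), Add(-4, Z)) = Mul(Add(-4, Z), Add(3, y)))
Function('X')(q) = Add(-109, Mul(Add(-9, Mul(-2, q)), Add(-4, q))) (Function('X')(q) = Add(Mul(Add(q, -4), Add(q, Add(-12, Mul(-4, q), Mul(3, Mul(Add(q, q), Pow(Add(q, q), -1))), Mul(Mul(Add(q, q), Pow(Add(q, q), -1)), q)))), -109) = Add(Mul(Add(-4, q), Add(q, Add(-12, Mul(-4, q), Mul(3, Mul(Mul(2, q), Pow(Mul(2, q), -1))), Mul(Mul(Mul(2, q), Pow(Mul(2, q), -1)), q)))), -109) = Add(Mul(Add(-4, q), Add(q, Add(-12, Mul(-4, q), Mul(3, Mul(Mul(2, q), Mul(Rational(1, 2), Pow(q, -1)))), Mul(Mul(Mul(2, q), Mul(Rational(1, 2), Pow(q, -1))), q)))), -109) = Add(Mul(Add(-4, q), Add(q, Add(-12, Mul(-4, q), Mul(3, 1), Mul(1, q)))), -109) = Add(Mul(Add(-4, q), Add(q, Add(-12, Mul(-4, q), 3, q))), -109) = Add(Mul(Add(-4, q), Add(q, Add(-9, Mul(-3, q)))), -109) = Add(Mul(Add(-4, q), Add(-9, Mul(-2, q))), -109) = Add(Mul(Add(-9, Mul(-2, q)), Add(-4, q)), -109) = Add(-109, Mul(Add(-9, Mul(-2, q)), Add(-4, q))))
Add(-14435, Mul(-1, Function('X')(170))) = Add(-14435, Mul(-1, Add(-73, Mul(-1, 170), Mul(-2, Pow(170, 2))))) = Add(-14435, Mul(-1, Add(-73, -170, Mul(-2, 28900)))) = Add(-14435, Mul(-1, Add(-73, -170, -57800))) = Add(-14435, Mul(-1, -58043)) = Add(-14435, 58043) = 43608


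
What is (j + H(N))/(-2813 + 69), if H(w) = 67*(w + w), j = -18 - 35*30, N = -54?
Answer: 1038/343 ≈ 3.0262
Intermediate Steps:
j = -1068 (j = -18 - 1050 = -1068)
H(w) = 134*w (H(w) = 67*(2*w) = 134*w)
(j + H(N))/(-2813 + 69) = (-1068 + 134*(-54))/(-2813 + 69) = (-1068 - 7236)/(-2744) = -8304*(-1/2744) = 1038/343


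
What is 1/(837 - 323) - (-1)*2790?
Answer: 1434061/514 ≈ 2790.0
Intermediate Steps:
1/(837 - 323) - (-1)*2790 = 1/514 - 1*(-2790) = 1/514 + 2790 = 1434061/514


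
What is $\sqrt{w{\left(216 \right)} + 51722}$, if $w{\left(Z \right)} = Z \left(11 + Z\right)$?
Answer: $\sqrt{100754} \approx 317.42$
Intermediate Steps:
$\sqrt{w{\left(216 \right)} + 51722} = \sqrt{216 \left(11 + 216\right) + 51722} = \sqrt{216 \cdot 227 + 51722} = \sqrt{49032 + 51722} = \sqrt{100754}$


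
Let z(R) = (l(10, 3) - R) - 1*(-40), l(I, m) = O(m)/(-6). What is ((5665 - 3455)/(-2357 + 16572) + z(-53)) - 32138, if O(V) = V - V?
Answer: -91103493/2843 ≈ -32045.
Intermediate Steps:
O(V) = 0
l(I, m) = 0 (l(I, m) = 0/(-6) = 0*(-⅙) = 0)
z(R) = 40 - R (z(R) = (0 - R) - 1*(-40) = -R + 40 = 40 - R)
((5665 - 3455)/(-2357 + 16572) + z(-53)) - 32138 = ((5665 - 3455)/(-2357 + 16572) + (40 - 1*(-53))) - 32138 = (2210/14215 + (40 + 53)) - 32138 = (2210*(1/14215) + 93) - 32138 = (442/2843 + 93) - 32138 = 264841/2843 - 32138 = -91103493/2843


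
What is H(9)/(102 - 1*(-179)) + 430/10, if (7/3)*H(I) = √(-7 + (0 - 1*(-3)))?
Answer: 43 + 6*I/1967 ≈ 43.0 + 0.0030503*I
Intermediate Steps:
H(I) = 6*I/7 (H(I) = 3*√(-7 + (0 - 1*(-3)))/7 = 3*√(-7 + (0 + 3))/7 = 3*√(-7 + 3)/7 = 3*√(-4)/7 = 3*(2*I)/7 = 6*I/7)
H(9)/(102 - 1*(-179)) + 430/10 = (6*I/7)/(102 - 1*(-179)) + 430/10 = (6*I/7)/(102 + 179) + 430*(⅒) = (6*I/7)/281 + 43 = (6*I/7)*(1/281) + 43 = 6*I/1967 + 43 = 43 + 6*I/1967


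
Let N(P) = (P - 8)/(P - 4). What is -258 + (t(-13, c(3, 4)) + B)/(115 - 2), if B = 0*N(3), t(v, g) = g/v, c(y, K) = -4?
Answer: -378998/1469 ≈ -258.00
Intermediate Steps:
N(P) = (-8 + P)/(-4 + P)
B = 0 (B = 0*((-8 + 3)/(-4 + 3)) = 0*(-5/(-1)) = 0*(-1*(-5)) = 0*5 = 0)
-258 + (t(-13, c(3, 4)) + B)/(115 - 2) = -258 + (-4/(-13) + 0)/(115 - 2) = -258 + (-4*(-1/13) + 0)/113 = -258 + (4/13 + 0)*(1/113) = -258 + (4/13)*(1/113) = -258 + 4/1469 = -378998/1469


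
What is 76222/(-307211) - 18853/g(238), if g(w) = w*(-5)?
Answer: 14580933/934990 ≈ 15.595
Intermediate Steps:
g(w) = -5*w
76222/(-307211) - 18853/g(238) = 76222/(-307211) - 18853/((-5*238)) = 76222*(-1/307211) - 18853/(-1190) = -3314/13357 - 18853*(-1/1190) = -3314/13357 + 1109/70 = 14580933/934990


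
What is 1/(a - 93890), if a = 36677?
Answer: -1/57213 ≈ -1.7479e-5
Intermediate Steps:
1/(a - 93890) = 1/(36677 - 93890) = 1/(-57213) = -1/57213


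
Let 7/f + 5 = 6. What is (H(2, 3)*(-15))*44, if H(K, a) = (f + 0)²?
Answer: -32340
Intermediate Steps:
f = 7 (f = 7/(-5 + 6) = 7/1 = 7*1 = 7)
H(K, a) = 49 (H(K, a) = (7 + 0)² = 7² = 49)
(H(2, 3)*(-15))*44 = (49*(-15))*44 = -735*44 = -32340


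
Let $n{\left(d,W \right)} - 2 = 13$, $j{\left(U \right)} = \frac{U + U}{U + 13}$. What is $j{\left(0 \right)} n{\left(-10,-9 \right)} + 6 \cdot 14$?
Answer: $84$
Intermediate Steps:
$j{\left(U \right)} = \frac{2 U}{13 + U}$
$n{\left(d,W \right)} = 15$ ($n{\left(d,W \right)} = 2 + 13 = 15$)
$j{\left(0 \right)} n{\left(-10,-9 \right)} + 6 \cdot 14 = 2 \cdot 0 \frac{1}{13 + 0} \cdot 15 + 6 \cdot 14 = 2 \cdot 0 \cdot \frac{1}{13} \cdot 15 + 84 = 0 \cdot 15 + 84 = 0 + 84 = 84$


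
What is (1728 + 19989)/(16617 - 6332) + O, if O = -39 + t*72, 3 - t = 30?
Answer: -20373438/10285 ≈ -1980.9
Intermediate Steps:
t = -27 (t = 3 - 1*30 = 3 - 30 = -27)
O = -1983 (O = -39 - 27*72 = -39 - 1944 = -1983)
(1728 + 19989)/(16617 - 6332) + O = (1728 + 19989)/(16617 - 6332) - 1983 = 21717/10285 - 1983 = -20373438/10285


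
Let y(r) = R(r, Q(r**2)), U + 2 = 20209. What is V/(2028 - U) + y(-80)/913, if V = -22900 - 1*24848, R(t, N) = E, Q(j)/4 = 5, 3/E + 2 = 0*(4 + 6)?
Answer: 87133311/33194854 ≈ 2.6249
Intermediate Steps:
U = 20207 (U = -2 + 20209 = 20207)
E = -3/2 (E = 3/(-2 + 0*(4 + 6)) = 3/(-2 + 0*10) = 3/(-2 + 0) = 3/(-2) = 3*(-1/2) = -3/2 ≈ -1.5000)
Q(j) = 20 (Q(j) = 4*5 = 20)
R(t, N) = -3/2
y(r) = -3/2
V = -47748 (V = -22900 - 24848 = -47748)
V/(2028 - U) + y(-80)/913 = -47748/(2028 - 1*20207) - 3/2/913 = -47748/(2028 - 20207) - 3/2*1/913 = -47748/(-18179) - 3/1826 = -47748*(-1/18179) - 3/1826 = 47748/18179 - 3/1826 = 87133311/33194854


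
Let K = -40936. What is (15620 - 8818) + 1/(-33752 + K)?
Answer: 508027775/74688 ≈ 6802.0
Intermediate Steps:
(15620 - 8818) + 1/(-33752 + K) = (15620 - 8818) + 1/(-33752 - 40936) = 6802 + 1/(-74688) = 6802 - 1/74688 = 508027775/74688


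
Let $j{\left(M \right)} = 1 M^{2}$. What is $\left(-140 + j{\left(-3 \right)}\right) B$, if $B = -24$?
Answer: $3144$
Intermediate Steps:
$j{\left(M \right)} = M^{2}$
$\left(-140 + j{\left(-3 \right)}\right) B = \left(-140 + \left(-3\right)^{2}\right) \left(-24\right) = \left(-140 + 9\right) \left(-24\right) = \left(-131\right) \left(-24\right) = 3144$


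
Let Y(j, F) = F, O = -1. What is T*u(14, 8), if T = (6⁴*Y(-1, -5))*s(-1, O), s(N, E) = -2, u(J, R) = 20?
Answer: 259200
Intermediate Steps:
T = 12960 (T = (6⁴*(-5))*(-2) = (1296*(-5))*(-2) = -6480*(-2) = 12960)
T*u(14, 8) = 12960*20 = 259200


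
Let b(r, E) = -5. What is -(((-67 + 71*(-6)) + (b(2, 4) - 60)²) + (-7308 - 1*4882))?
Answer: 8458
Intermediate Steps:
-(((-67 + 71*(-6)) + (b(2, 4) - 60)²) + (-7308 - 1*4882)) = -(((-67 + 71*(-6)) + (-5 - 60)²) + (-7308 - 1*4882)) = -(((-67 - 426) + (-65)²) + (-7308 - 4882)) = -((-493 + 4225) - 12190) = -(3732 - 12190) = -1*(-8458) = 8458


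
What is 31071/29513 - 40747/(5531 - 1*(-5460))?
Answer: -861064850/324377383 ≈ -2.6545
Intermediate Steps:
31071/29513 - 40747/(5531 - 1*(-5460)) = 31071*(1/29513) - 40747/(5531 + 5460) = 31071/29513 - 40747/10991 = -861064850/324377383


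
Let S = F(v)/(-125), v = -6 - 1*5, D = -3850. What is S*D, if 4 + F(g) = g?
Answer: -462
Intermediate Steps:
v = -11 (v = -6 - 5 = -11)
F(g) = -4 + g
S = 3/25 (S = (-4 - 11)/(-125) = -15*(-1/125) = 3/25 ≈ 0.12000)
S*D = (3/25)*(-3850) = -462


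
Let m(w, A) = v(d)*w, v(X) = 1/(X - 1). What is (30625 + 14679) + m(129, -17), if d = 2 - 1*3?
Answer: 90479/2 ≈ 45240.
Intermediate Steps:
d = -1 (d = 2 - 3 = -1)
v(X) = 1/(-1 + X)
m(w, A) = -w/2 (m(w, A) = w/(-1 - 1) = w/(-2) = -w/2)
(30625 + 14679) + m(129, -17) = (30625 + 14679) - ½*129 = 45304 - 129/2 = 90479/2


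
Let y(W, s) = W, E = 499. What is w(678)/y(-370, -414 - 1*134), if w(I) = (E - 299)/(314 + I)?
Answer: -5/9176 ≈ -0.00054490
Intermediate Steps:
w(I) = 200/(314 + I) (w(I) = (499 - 299)/(314 + I) = 200/(314 + I))
w(678)/y(-370, -414 - 1*134) = (200/(314 + 678))/(-370) = (200/992)*(-1/370) = (200*(1/992))*(-1/370) = (25/124)*(-1/370) = -5/9176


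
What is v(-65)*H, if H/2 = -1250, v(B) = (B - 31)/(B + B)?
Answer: -24000/13 ≈ -1846.2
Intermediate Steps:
v(B) = (-31 + B)/(2*B) (v(B) = (-31 + B)/((2*B)) = (-31 + B)*(1/(2*B)) = (-31 + B)/(2*B))
H = -2500 (H = 2*(-1250) = -2500)
v(-65)*H = ((½)*(-31 - 65)/(-65))*(-2500) = ((½)*(-1/65)*(-96))*(-2500) = (48/65)*(-2500) = -24000/13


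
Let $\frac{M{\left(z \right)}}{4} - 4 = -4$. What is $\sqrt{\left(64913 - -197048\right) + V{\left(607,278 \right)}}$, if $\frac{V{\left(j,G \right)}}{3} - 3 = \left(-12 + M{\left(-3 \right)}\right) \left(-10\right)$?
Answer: $\sqrt{262330} \approx 512.18$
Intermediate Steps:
$M{\left(z \right)} = 0$ ($M{\left(z \right)} = 16 + 4 \left(-4\right) = 16 - 16 = 0$)
$V{\left(j,G \right)} = 369$ ($V{\left(j,G \right)} = 9 + 3 \left(-12 + 0\right) \left(-10\right) = 9 + 3 \left(\left(-12\right) \left(-10\right)\right) = 9 + 3 \cdot 120 = 9 + 360 = 369$)
$\sqrt{\left(64913 - -197048\right) + V{\left(607,278 \right)}} = \sqrt{\left(64913 - -197048\right) + 369} = \sqrt{\left(64913 + 197048\right) + 369} = \sqrt{261961 + 369} = \sqrt{262330}$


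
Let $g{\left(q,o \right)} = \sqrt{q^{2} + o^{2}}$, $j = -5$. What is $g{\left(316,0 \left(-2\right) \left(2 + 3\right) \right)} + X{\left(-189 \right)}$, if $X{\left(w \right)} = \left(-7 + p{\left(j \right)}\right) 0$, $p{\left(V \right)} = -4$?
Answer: $316$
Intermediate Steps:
$X{\left(w \right)} = 0$ ($X{\left(w \right)} = \left(-7 - 4\right) 0 = \left(-11\right) 0 = 0$)
$g{\left(q,o \right)} = \sqrt{o^{2} + q^{2}}$
$g{\left(316,0 \left(-2\right) \left(2 + 3\right) \right)} + X{\left(-189 \right)} = \sqrt{\left(0 \left(-2\right) \left(2 + 3\right)\right)^{2} + 316^{2}} + 0 = \sqrt{\left(0 \cdot 5\right)^{2} + 99856} + 0 = \sqrt{0^{2} + 99856} + 0 = \sqrt{0 + 99856} + 0 = \sqrt{99856} + 0 = 316 + 0 = 316$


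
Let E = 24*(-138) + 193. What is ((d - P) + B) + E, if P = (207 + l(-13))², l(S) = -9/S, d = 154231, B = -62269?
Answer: 7724467/169 ≈ 45707.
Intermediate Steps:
E = -3119 (E = -3312 + 193 = -3119)
P = 7290000/169 (P = (207 - 9/(-13))² = (207 - 9*(-1/13))² = (207 + 9/13)² = (2700/13)² = 7290000/169 ≈ 43136.)
((d - P) + B) + E = ((154231 - 1*7290000/169) - 62269) - 3119 = ((154231 - 7290000/169) - 62269) - 3119 = (18775039/169 - 62269) - 3119 = 8251578/169 - 3119 = 7724467/169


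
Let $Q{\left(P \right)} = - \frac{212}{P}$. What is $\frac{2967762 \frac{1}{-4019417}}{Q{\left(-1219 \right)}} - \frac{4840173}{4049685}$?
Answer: $- \frac{19680234634493}{3617193940810} \approx -5.4408$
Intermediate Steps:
$\frac{2967762 \frac{1}{-4019417}}{Q{\left(-1219 \right)}} - \frac{4840173}{4049685} = \frac{2967762 \frac{1}{-4019417}}{\left(-212\right) \frac{1}{-1219}} - \frac{4840173}{4049685} = \frac{2967762 \left(- \frac{1}{4019417}\right)}{\left(-212\right) \left(- \frac{1}{1219}\right)} - \frac{537797}{449965} = - \frac{2967762}{4019417 \cdot \frac{4}{23}} - \frac{537797}{449965} = \left(- \frac{2967762}{4019417}\right) \frac{23}{4} - \frac{537797}{449965} = - \frac{34129263}{8038834} - \frac{537797}{449965} = - \frac{19680234634493}{3617193940810}$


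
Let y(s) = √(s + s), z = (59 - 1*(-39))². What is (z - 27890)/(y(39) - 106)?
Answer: 969158/5579 + 9143*√78/5579 ≈ 188.19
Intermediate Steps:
z = 9604 (z = (59 + 39)² = 98² = 9604)
y(s) = √2*√s (y(s) = √(2*s) = √2*√s)
(z - 27890)/(y(39) - 106) = (9604 - 27890)/(√2*√39 - 106) = -18286/(√78 - 106) = -18286/(-106 + √78)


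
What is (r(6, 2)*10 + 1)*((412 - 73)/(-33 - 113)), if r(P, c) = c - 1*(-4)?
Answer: -20679/146 ≈ -141.64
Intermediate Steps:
r(P, c) = 4 + c (r(P, c) = c + 4 = 4 + c)
(r(6, 2)*10 + 1)*((412 - 73)/(-33 - 113)) = ((4 + 2)*10 + 1)*((412 - 73)/(-33 - 113)) = (6*10 + 1)*(339/(-146)) = (60 + 1)*(339*(-1/146)) = 61*(-339/146) = -20679/146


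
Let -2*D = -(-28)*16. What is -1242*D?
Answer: 278208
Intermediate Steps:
D = -224 (D = -(-14)*(-1*16) = -(-14)*(-16) = -½*448 = -224)
-1242*D = -1242*(-224) = 278208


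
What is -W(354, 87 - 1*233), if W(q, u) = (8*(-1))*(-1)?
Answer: -8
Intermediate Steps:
W(q, u) = 8 (W(q, u) = -8*(-1) = 8)
-W(354, 87 - 1*233) = -1*8 = -8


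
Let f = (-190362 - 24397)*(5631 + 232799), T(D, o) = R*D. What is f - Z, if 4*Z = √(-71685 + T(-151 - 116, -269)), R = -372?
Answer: -51204988370 - 3*√3071/4 ≈ -5.1205e+10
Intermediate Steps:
T(D, o) = -372*D
Z = 3*√3071/4 (Z = √(-71685 - 372*(-151 - 116))/4 = √(-71685 - 372*(-267))/4 = √(-71685 + 99324)/4 = √27639/4 = (3*√3071)/4 = 3*√3071/4 ≈ 41.562)
f = -51204988370 (f = -214759*238430 = -51204988370)
f - Z = -51204988370 - 3*√3071/4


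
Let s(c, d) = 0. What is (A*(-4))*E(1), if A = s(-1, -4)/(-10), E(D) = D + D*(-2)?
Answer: 0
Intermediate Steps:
E(D) = -D (E(D) = D - 2*D = -D)
A = 0 (A = 0/(-10) = 0*(-⅒) = 0)
(A*(-4))*E(1) = (0*(-4))*(-1*1) = 0*(-1) = 0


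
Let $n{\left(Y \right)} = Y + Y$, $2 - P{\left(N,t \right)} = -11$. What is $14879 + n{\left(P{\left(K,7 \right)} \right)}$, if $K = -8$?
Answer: $14905$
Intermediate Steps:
$P{\left(N,t \right)} = 13$ ($P{\left(N,t \right)} = 2 - -11 = 2 + 11 = 13$)
$n{\left(Y \right)} = 2 Y$
$14879 + n{\left(P{\left(K,7 \right)} \right)} = 14879 + 2 \cdot 13 = 14879 + 26 = 14905$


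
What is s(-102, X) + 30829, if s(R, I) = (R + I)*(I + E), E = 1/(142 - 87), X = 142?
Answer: 401607/11 ≈ 36510.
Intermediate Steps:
E = 1/55 ≈ 0.018182
s(R, I) = (1/55 + I)*(I + R) (s(R, I) = (R + I)*(I + 1/55) = (I + R)*(1/55 + I) = (1/55 + I)*(I + R))
s(-102, X) + 30829 = (142**2 + (1/55)*142 + (1/55)*(-102) + 142*(-102)) + 30829 = (20164 + 142/55 - 102/55 - 14484) + 30829 = 62488/11 + 30829 = 401607/11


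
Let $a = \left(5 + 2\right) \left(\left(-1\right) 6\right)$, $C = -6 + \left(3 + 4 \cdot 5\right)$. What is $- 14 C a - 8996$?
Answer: $1000$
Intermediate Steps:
$C = 17$ ($C = -6 + \left(3 + 20\right) = -6 + 23 = 17$)
$a = -42$ ($a = 7 \left(-6\right) = -42$)
$- 14 C a - 8996 = \left(-14\right) 17 \left(-42\right) - 8996 = \left(-238\right) \left(-42\right) - 8996 = 9996 - 8996 = 1000$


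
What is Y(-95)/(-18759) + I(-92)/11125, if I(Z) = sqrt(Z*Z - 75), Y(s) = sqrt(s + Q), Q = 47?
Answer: sqrt(8389)/11125 - 4*I*sqrt(3)/18759 ≈ 0.0082329 - 0.00036933*I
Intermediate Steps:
Y(s) = sqrt(47 + s) (Y(s) = sqrt(s + 47) = sqrt(47 + s))
I(Z) = sqrt(-75 + Z**2) (I(Z) = sqrt(Z**2 - 75) = sqrt(-75 + Z**2))
Y(-95)/(-18759) + I(-92)/11125 = sqrt(47 - 95)/(-18759) + sqrt(-75 + (-92)**2)/11125 = sqrt(-48)*(-1/18759) + sqrt(-75 + 8464)*(1/11125) = (4*I*sqrt(3))*(-1/18759) + sqrt(8389)*(1/11125) = -4*I*sqrt(3)/18759 + sqrt(8389)/11125 = sqrt(8389)/11125 - 4*I*sqrt(3)/18759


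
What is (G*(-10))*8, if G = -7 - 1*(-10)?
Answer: -240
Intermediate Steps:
G = 3 (G = -7 + 10 = 3)
(G*(-10))*8 = (3*(-10))*8 = -30*8 = -240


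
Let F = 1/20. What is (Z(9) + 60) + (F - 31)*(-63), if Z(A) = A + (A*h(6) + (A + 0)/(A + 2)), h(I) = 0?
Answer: 444327/220 ≈ 2019.7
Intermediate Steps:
F = 1/20 ≈ 0.050000
Z(A) = A + A/(2 + A) (Z(A) = A + (A*0 + (A + 0)/(A + 2)) = A + (0 + A/(2 + A)) = A + A/(2 + A))
(Z(9) + 60) + (F - 31)*(-63) = (9*(3 + 9)/(2 + 9) + 60) + (1/20 - 31)*(-63) = (9*12/11 + 60) - 619/20*(-63) = (9*(1/11)*12 + 60) + 38997/20 = (108/11 + 60) + 38997/20 = 768/11 + 38997/20 = 444327/220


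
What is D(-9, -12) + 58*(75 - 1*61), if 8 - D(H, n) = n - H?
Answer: 823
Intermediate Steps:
D(H, n) = 8 + H - n (D(H, n) = 8 - (n - H) = 8 + (H - n) = 8 + H - n)
D(-9, -12) + 58*(75 - 1*61) = (8 - 9 - 1*(-12)) + 58*(75 - 1*61) = (8 - 9 + 12) + 58*(75 - 61) = 11 + 58*14 = 11 + 812 = 823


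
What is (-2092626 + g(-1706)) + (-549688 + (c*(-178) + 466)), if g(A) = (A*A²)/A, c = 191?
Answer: 234590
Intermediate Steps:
g(A) = A² (g(A) = A³/A = A²)
(-2092626 + g(-1706)) + (-549688 + (c*(-178) + 466)) = (-2092626 + (-1706)²) + (-549688 + (191*(-178) + 466)) = (-2092626 + 2910436) + (-549688 + (-33998 + 466)) = 817810 + (-549688 - 33532) = 817810 - 583220 = 234590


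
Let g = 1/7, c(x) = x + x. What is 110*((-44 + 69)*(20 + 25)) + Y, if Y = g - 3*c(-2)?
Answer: 866335/7 ≈ 1.2376e+5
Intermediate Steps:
c(x) = 2*x
g = ⅐ (g = 1*(⅐) = ⅐ ≈ 0.14286)
Y = 85/7 (Y = ⅐ - 6*(-2) = ⅐ - 3*(-4) = ⅐ + 12 = 85/7 ≈ 12.143)
110*((-44 + 69)*(20 + 25)) + Y = 110*((-44 + 69)*(20 + 25)) + 85/7 = 110*(25*45) + 85/7 = 110*1125 + 85/7 = 123750 + 85/7 = 866335/7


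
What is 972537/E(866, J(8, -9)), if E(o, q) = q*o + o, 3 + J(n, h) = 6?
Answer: 972537/3464 ≈ 280.76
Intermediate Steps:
J(n, h) = 3 (J(n, h) = -3 + 6 = 3)
E(o, q) = o + o*q (E(o, q) = o*q + o = o + o*q)
972537/E(866, J(8, -9)) = 972537/((866*(1 + 3))) = 972537/((866*4)) = 972537/3464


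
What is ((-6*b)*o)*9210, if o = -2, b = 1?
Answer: 110520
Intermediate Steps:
((-6*b)*o)*9210 = (-6*1*(-2))*9210 = -6*(-2)*9210 = 12*9210 = 110520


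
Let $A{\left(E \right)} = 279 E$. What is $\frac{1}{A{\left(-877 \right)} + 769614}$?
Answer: $\frac{1}{524931} \approx 1.905 \cdot 10^{-6}$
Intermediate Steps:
$\frac{1}{A{\left(-877 \right)} + 769614} = \frac{1}{279 \left(-877\right) + 769614} = \frac{1}{-244683 + 769614} = \frac{1}{524931}$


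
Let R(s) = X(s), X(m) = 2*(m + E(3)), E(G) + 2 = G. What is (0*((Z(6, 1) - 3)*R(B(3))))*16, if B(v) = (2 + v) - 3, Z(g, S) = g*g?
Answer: 0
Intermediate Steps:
E(G) = -2 + G
Z(g, S) = g²
B(v) = -1 + v
X(m) = 2 + 2*m (X(m) = 2*(m + (-2 + 3)) = 2*(m + 1) = 2*(1 + m) = 2 + 2*m)
R(s) = 2 + 2*s
(0*((Z(6, 1) - 3)*R(B(3))))*16 = (0*((6² - 3)*(2 + 2*(-1 + 3))))*16 = (0*((36 - 3)*(2 + 2*2)))*16 = (0*(33*(2 + 4)))*16 = (0*(33*6))*16 = (0*198)*16 = 0*16 = 0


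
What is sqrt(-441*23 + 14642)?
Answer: sqrt(4499) ≈ 67.075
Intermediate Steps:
sqrt(-441*23 + 14642) = sqrt(-10143 + 14642) = sqrt(4499)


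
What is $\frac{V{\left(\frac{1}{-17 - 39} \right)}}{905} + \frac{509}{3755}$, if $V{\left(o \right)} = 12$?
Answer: $\frac{101141}{679655} \approx 0.14881$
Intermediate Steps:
$\frac{V{\left(\frac{1}{-17 - 39} \right)}}{905} + \frac{509}{3755} = \frac{12}{905} + \frac{509}{3755} = \frac{101141}{679655}$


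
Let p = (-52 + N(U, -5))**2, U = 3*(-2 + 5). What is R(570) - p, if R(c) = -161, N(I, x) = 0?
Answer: -2865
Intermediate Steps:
U = 9 (U = 3*3 = 9)
p = 2704 (p = (-52 + 0)**2 = (-52)**2 = 2704)
R(570) - p = -161 - 1*2704 = -161 - 2704 = -2865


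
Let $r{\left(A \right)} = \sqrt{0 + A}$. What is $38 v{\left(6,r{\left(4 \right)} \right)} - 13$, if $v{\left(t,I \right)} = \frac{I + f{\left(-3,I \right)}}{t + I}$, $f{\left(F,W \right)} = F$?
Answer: $- \frac{71}{4} \approx -17.75$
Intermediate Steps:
$r{\left(A \right)} = \sqrt{A}$
$v{\left(t,I \right)} = \frac{-3 + I}{I + t}$ ($v{\left(t,I \right)} = \frac{I - 3}{t + I} = \frac{-3 + I}{I + t}$)
$38 v{\left(6,r{\left(4 \right)} \right)} - 13 = 38 \frac{-3 + \sqrt{4}}{\sqrt{4} + 6} - 13 = 38 \frac{-3 + 2}{2 + 6} - 13 = 38 \cdot \frac{1}{8} \left(-1\right) - 13 = 38 \left(- \frac{1}{8}\right) - 13 = - \frac{19}{4} - 13 = - \frac{71}{4}$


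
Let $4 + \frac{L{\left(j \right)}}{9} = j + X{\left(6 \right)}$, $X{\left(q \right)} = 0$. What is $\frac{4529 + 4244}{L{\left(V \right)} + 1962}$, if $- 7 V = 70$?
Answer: $\frac{8773}{1836} \approx 4.7783$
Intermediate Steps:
$V = -10$ ($V = \left(- \frac{1}{7}\right) 70 = -10$)
$L{\left(j \right)} = -36 + 9 j$ ($L{\left(j \right)} = -36 + 9 \left(j + 0\right) = -36 + 9 j$)
$\frac{4529 + 4244}{L{\left(V \right)} + 1962} = \frac{4529 + 4244}{\left(-36 + 9 \left(-10\right)\right) + 1962} = \frac{8773}{\left(-36 - 90\right) + 1962} = \frac{8773}{-126 + 1962} = \frac{8773}{1836}$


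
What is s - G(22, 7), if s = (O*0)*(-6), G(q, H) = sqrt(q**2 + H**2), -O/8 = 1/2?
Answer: -sqrt(533) ≈ -23.087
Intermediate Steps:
O = -4 (O = -8/2 = -8*1/2 = -4)
G(q, H) = sqrt(H**2 + q**2)
s = 0 (s = -4*0*(-6) = 0*(-6) = 0)
s - G(22, 7) = 0 - sqrt(7**2 + 22**2) = 0 - sqrt(49 + 484) = 0 - sqrt(533) = -sqrt(533)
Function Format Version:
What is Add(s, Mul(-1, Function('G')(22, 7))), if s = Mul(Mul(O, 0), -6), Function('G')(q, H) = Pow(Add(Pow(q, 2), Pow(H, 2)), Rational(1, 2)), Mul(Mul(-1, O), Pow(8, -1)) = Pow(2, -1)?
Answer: Mul(-1, Pow(533, Rational(1, 2))) ≈ -23.087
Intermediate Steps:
O = -4 (O = Mul(-8, Pow(2, -1)) = Mul(-8, Rational(1, 2)) = -4)
Function('G')(q, H) = Pow(Add(Pow(H, 2), Pow(q, 2)), Rational(1, 2))
s = 0 (s = Mul(Mul(-4, 0), -6) = Mul(0, -6) = 0)
Add(s, Mul(-1, Function('G')(22, 7))) = Add(0, Mul(-1, Pow(Add(Pow(7, 2), Pow(22, 2)), Rational(1, 2)))) = Add(0, Mul(-1, Pow(Add(49, 484), Rational(1, 2)))) = Add(0, Mul(-1, Pow(533, Rational(1, 2)))) = Mul(-1, Pow(533, Rational(1, 2)))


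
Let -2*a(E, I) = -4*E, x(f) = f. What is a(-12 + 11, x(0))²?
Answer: 4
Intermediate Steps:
a(E, I) = 2*E (a(E, I) = -(-2)*E = 2*E)
a(-12 + 11, x(0))² = (2*(-12 + 11))² = (2*(-1))² = (-2)² = 4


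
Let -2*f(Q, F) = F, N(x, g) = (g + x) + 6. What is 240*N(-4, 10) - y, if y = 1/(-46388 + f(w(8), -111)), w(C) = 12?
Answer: 266875202/92665 ≈ 2880.0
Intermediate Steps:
N(x, g) = 6 + g + x
f(Q, F) = -F/2
y = -2/92665 (y = 1/(-46388 - ½*(-111)) = 1/(-46388 + 111/2) = 1/(-92665/2) = -2/92665 ≈ -2.1583e-5)
240*N(-4, 10) - y = 240*(6 + 10 - 4) - 1*(-2/92665) = 240*12 + 2/92665 = 2880 + 2/92665 = 266875202/92665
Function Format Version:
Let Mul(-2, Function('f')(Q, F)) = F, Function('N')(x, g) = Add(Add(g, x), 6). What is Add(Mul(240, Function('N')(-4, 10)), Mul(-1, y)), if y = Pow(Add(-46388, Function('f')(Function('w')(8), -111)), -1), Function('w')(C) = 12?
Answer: Rational(266875202, 92665) ≈ 2880.0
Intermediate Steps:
Function('N')(x, g) = Add(6, g, x)
Function('f')(Q, F) = Mul(Rational(-1, 2), F)
y = Rational(-2, 92665) (y = Pow(Add(-46388, Mul(Rational(-1, 2), -111)), -1) = Pow(Add(-46388, Rational(111, 2)), -1) = Pow(Rational(-92665, 2), -1) = Rational(-2, 92665) ≈ -2.1583e-5)
Add(Mul(240, Function('N')(-4, 10)), Mul(-1, y)) = Add(Mul(240, Add(6, 10, -4)), Mul(-1, Rational(-2, 92665))) = Add(Mul(240, 12), Rational(2, 92665)) = Add(2880, Rational(2, 92665)) = Rational(266875202, 92665)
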